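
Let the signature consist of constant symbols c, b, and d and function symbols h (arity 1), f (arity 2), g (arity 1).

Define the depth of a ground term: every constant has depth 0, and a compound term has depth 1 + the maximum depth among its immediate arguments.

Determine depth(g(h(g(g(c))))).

4

depth(g(c)) = 1 + depth(c) = 1 + 0 = 1
depth(g(g(c))) = 1 + depth(g(c)) = 1 + 1 = 2
depth(h(g(g(c)))) = 1 + depth(g(g(c))) = 1 + 2 = 3
depth(g(h(g(g(c))))) = 1 + depth(h(g(g(c)))) = 1 + 3 = 4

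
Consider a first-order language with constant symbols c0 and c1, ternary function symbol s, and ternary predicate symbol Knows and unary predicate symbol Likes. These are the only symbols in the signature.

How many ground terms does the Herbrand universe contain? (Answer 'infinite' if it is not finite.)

infinite

The signature has at least one function symbol (s, arity 3) and at least one constant (c0).
Iterating s gives infinitely many distinct ground terms: c0, s(c0, c0, c0), s(s(c0, c0, c0), s(c0, c0, c0), s(c0, c0, c0)), ...
So the Herbrand universe is infinite.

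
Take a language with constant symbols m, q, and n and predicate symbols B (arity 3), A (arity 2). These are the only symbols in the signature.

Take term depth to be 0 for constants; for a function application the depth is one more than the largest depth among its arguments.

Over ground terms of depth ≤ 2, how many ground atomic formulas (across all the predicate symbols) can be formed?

36

First count ground terms of depth ≤ 2.
With no function symbols every ground term is a constant, so there are exactly 3 ground terms at every depth bound.
N_0 = 3
N_1 = 3
N_2 = 3
Explicitly: m, q, n.
So |H| = 3.
Each predicate of arity r yields |H|^r ground atoms (one per choice of an r-tuple from H):
  B: 3^3 = 27;  A: 3^2 = 9
Total ground atoms: 27 + 9 = 36.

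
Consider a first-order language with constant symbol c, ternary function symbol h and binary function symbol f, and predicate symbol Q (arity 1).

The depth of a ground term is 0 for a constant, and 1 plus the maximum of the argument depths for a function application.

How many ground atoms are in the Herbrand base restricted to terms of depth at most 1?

3

First count ground terms of depth ≤ 1.
If N_k denotes the number of depth-≤k ground terms, the 1 constant gives N_0 = 1, and each function symbol of arity r contributes N_{k-1}^r new terms at level k: N_k = 1 + N_{k-1}^3 + N_{k-1}^2.
N_0 = 1
N_1 = 1 + 1^3 + 1^2 = 3
So |H| = 3.
Each predicate of arity r yields |H|^r ground atoms (one per choice of an r-tuple from H):
  Q: 3
Total ground atoms: 3.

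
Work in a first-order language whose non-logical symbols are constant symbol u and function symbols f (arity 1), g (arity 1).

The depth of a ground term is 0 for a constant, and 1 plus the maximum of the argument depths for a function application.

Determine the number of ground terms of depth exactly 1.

If N_k denotes the number of depth-≤k ground terms, the 1 constant gives N_0 = 1, and each function symbol of arity r contributes N_{k-1}^r new terms at level k: N_k = 1 + N_{k-1} + N_{k-1}.
N_0 = 1
N_1 = 1 + 1 + 1 = 3
Terms of depth exactly 1: N_1 − N_0 = 3 − 1 = 2.

2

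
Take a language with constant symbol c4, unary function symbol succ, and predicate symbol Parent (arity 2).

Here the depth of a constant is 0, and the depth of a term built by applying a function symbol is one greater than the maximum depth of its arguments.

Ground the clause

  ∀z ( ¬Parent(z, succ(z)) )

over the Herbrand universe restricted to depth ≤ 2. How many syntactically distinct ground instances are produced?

3

Ground terms of depth ≤ 2:
  Let N_k = |{terms of depth ≤ k}|. Then N_0 = 1 and N_k = 1 + N_{k-1} for k ≥ 1 (one summand per function symbol, arity giving the exponent).
  N_0 = 1
  N_1 = 1 + 1 = 2
  N_2 = 1 + 2 = 3
  Explicitly: c4, succ(c4), succ(succ(c4)).
So there are 3 ground terms available for substitution.
The body mentions the single quantified variable z; since ground terms form a free algebra, no two substitutions collapse to the same formula.
Number of ground instances = 3.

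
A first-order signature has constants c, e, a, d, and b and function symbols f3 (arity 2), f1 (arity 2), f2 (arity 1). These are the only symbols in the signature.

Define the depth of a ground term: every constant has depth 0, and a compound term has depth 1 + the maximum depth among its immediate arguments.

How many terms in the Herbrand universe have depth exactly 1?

Let N_k count ground terms of depth at most k. Each non-constant term of depth ≤ k is some function symbol applied to depth-≤(k−1) arguments, giving N_k = 5 + N_{k-1}^2 + N_{k-1}^2 + N_{k-1}.
N_0 = 5
N_1 = 5 + 5^2 + 5^2 + 5 = 60
Terms of depth exactly 1: N_1 − N_0 = 60 − 5 = 55.

55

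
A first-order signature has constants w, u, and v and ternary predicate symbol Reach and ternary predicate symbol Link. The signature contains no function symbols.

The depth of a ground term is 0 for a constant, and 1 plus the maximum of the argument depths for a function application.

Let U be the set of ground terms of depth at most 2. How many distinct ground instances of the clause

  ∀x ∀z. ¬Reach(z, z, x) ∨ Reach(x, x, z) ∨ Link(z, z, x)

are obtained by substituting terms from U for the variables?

9

Ground terms of depth ≤ 2:
  With no function symbols every ground term is a constant, so there are exactly 3 ground terms at every depth bound.
  N_0 = 3
  N_1 = 3
  N_2 = 3
So there are 3 ground terms available for substitution.
Each of x, z ranges independently over the available ground terms, and distinct assignments produce distinct instances.
Number of ground instances = 3^2 = 9.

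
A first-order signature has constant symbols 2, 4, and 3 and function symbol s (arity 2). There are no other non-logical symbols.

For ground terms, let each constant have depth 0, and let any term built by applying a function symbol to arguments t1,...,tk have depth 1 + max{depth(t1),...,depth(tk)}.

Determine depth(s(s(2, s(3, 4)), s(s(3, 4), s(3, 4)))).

depth(s(3, 4)) = 1 + max(0, 0) = 1
depth(s(2, s(3, 4))) = 1 + max(0, 1) = 2
depth(s(s(3, 4), s(3, 4))) = 1 + max(1, 1) = 2
depth(s(s(2, s(3, 4)), s(s(3, 4), s(3, 4)))) = 1 + max(2, 2) = 3

3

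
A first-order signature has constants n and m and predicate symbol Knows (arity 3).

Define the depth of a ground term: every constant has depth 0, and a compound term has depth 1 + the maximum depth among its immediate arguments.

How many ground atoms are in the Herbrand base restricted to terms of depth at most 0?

First count ground terms of depth ≤ 0.
With no function symbols every ground term is a constant, so there are exactly 2 ground terms at every depth bound.
N_0 = 2
So |H| = 2.
Ground atoms are formed by filling each argument slot of a predicate with a term from H, so an r-ary predicate gives |H|^r atoms:
  Knows: 2^3 = 8
Total ground atoms: 8.

8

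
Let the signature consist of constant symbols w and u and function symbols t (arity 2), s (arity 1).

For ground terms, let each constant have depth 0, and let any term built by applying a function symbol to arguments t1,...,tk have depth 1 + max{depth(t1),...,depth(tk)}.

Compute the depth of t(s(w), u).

depth(s(w)) = 1 + depth(w) = 1 + 0 = 1
depth(t(s(w), u)) = 1 + max(1, 0) = 2

2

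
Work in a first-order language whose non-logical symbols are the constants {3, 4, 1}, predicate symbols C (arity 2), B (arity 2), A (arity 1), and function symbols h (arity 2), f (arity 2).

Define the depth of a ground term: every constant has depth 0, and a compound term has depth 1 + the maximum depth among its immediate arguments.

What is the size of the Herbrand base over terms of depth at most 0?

21

First count ground terms of depth ≤ 0.
Count level by level. With function symbols h/2, f/2, the terms of depth ≤ k are the 3 constants together with each function applied to depth-≤(k−1) tuples, so N_k = 3 + N_{k-1}^2 + N_{k-1}^2.
N_0 = 3
Explicitly: 3, 4, 1.
So |H| = 3.
Ground atoms are formed by filling each argument slot of a predicate with a term from H, so an r-ary predicate gives |H|^r atoms:
  C: 3^2 = 9;  B: 3^2 = 9;  A: 3
Total ground atoms: 9 + 9 + 3 = 21.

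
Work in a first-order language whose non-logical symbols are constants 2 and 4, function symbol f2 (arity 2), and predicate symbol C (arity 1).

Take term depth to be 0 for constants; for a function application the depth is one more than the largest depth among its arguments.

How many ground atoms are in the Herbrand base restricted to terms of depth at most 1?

6

First count ground terms of depth ≤ 1.
Let N_k = |{terms of depth ≤ k}|. Then N_0 = 2 and N_k = 2 + N_{k-1}^2 for k ≥ 1 (one summand per function symbol, arity giving the exponent).
N_0 = 2
N_1 = 2 + 2^2 = 6
Explicitly: 2, 4, f2(2, 2), f2(2, 4), f2(4, 2), f2(4, 4).
So |H| = 6.
Ground atoms are formed by filling each argument slot of a predicate with a term from H, so an r-ary predicate gives |H|^r atoms:
  C: 6
Total ground atoms: 6.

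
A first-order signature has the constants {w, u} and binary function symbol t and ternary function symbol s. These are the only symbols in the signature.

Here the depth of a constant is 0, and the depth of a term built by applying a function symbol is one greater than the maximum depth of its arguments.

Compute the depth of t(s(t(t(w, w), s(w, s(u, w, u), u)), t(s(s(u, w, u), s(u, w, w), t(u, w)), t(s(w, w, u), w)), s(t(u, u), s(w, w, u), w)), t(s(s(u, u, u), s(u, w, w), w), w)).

depth(t(w, w)) = 1 + max(0, 0) = 1
depth(s(u, w, u)) = 1 + max(0, 0, 0) = 1
depth(s(w, s(u, w, u), u)) = 1 + max(0, 1, 0) = 2
depth(t(t(w, w), s(w, s(u, w, u), u))) = 1 + max(1, 2) = 3
depth(s(u, w, w)) = 1 + max(0, 0, 0) = 1
depth(t(u, w)) = 1 + max(0, 0) = 1
depth(s(s(u, w, u), s(u, w, w), t(u, w))) = 1 + max(1, 1, 1) = 2
depth(s(w, w, u)) = 1 + max(0, 0, 0) = 1
depth(t(s(w, w, u), w)) = 1 + max(1, 0) = 2
depth(t(s(s(u, w, u), s(u, w, w), t(u, w)), t(s(w, w, u), w))) = 1 + max(2, 2) = 3
depth(t(u, u)) = 1 + max(0, 0) = 1
depth(s(t(u, u), s(w, w, u), w)) = 1 + max(1, 1, 0) = 2
depth(s(t(t(w, w), s(w, s(u, w, u), u)), t(s(s(u, w, u), s(u, w, w), t(u, w)), t(s(w, w, u), w)), s(t(u, u), s(w, w, u), w))) = 1 + max(3, 3, 2) = 4
depth(s(u, u, u)) = 1 + max(0, 0, 0) = 1
depth(s(s(u, u, u), s(u, w, w), w)) = 1 + max(1, 1, 0) = 2
depth(t(s(s(u, u, u), s(u, w, w), w), w)) = 1 + max(2, 0) = 3
depth(t(s(t(t(w, w), s(w, s(u, w, u), u)), t(s(s(u, w, u), s(u, w, w), t(u, w)), t(s(w, w, u), w)), s(t(u, u), s(w, w, u), w)), t(s(s(u, u, u), s(u, w, w), w), w))) = 1 + max(4, 3) = 5

5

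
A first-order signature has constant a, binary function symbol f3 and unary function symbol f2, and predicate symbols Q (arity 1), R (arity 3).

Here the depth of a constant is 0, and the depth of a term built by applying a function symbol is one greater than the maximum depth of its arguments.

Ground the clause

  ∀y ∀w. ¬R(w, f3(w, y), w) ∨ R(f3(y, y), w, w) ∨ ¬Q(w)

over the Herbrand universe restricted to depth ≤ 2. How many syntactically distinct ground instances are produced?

169

Ground terms of depth ≤ 2:
  Write N_k for the number of ground terms of depth ≤ k. A term of depth ≤ k is either a constant or a function symbol applied to arguments of depth ≤ k−1, so N_k = 1 + N_{k-1}^2 + N_{k-1}.
  N_0 = 1
  N_1 = 1 + 1^2 + 1 = 3
  N_2 = 1 + 3^2 + 3 = 13
So there are 13 ground terms available for substitution.
The clause has 2 distinct variables (y, w), each appearing in the body. In the free term algebra distinct substitutions yield syntactically distinct ground instances.
Number of ground instances = 13^2 = 169.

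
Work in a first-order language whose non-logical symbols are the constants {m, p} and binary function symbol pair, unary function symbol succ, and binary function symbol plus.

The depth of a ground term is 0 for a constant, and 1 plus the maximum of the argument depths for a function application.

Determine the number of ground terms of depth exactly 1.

10

Let N_k count ground terms of depth at most k. Each non-constant term of depth ≤ k is some function symbol applied to depth-≤(k−1) arguments, giving N_k = 2 + N_{k-1}^2 + N_{k-1} + N_{k-1}^2.
N_0 = 2
N_1 = 2 + 2^2 + 2 + 2^2 = 12
Terms of depth exactly 1: N_1 − N_0 = 12 − 2 = 10.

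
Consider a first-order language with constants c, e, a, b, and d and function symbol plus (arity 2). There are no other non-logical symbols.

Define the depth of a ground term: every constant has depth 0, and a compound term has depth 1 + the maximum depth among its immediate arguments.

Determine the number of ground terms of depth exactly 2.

Let N_k count ground terms of depth at most k. Each non-constant term of depth ≤ k is some function symbol applied to depth-≤(k−1) arguments, giving N_k = 5 + N_{k-1}^2.
N_0 = 5
N_1 = 5 + 5^2 = 30
N_2 = 5 + 30^2 = 905
Terms of depth exactly 2: N_2 − N_1 = 905 − 30 = 875.

875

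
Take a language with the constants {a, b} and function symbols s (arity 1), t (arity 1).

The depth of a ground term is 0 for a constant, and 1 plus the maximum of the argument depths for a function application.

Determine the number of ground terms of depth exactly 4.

32

Let N_k count ground terms of depth at most k. Each non-constant term of depth ≤ k is some function symbol applied to depth-≤(k−1) arguments, giving N_k = 2 + N_{k-1} + N_{k-1}.
N_0 = 2
N_1 = 2 + 2 + 2 = 6
N_2 = 2 + 6 + 6 = 14
N_3 = 2 + 14 + 14 = 30
N_4 = 2 + 30 + 30 = 62
Terms of depth exactly 4: N_4 − N_3 = 62 − 30 = 32.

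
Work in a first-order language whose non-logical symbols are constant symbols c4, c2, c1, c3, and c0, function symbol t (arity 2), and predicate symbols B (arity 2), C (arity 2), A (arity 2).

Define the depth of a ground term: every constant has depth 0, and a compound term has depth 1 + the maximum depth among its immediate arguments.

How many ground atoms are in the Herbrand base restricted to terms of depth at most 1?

First count ground terms of depth ≤ 1.
Count level by level. With function symbols t/2, the terms of depth ≤ k are the 5 constants together with each function applied to depth-≤(k−1) tuples, so N_k = 5 + N_{k-1}^2.
N_0 = 5
N_1 = 5 + 5^2 = 30
So |H| = 30.
For each predicate symbol, the number of ground atoms is |H| raised to its arity; summing:
  B: 30^2 = 900;  C: 30^2 = 900;  A: 30^2 = 900
Total ground atoms: 900 + 900 + 900 = 2700.

2700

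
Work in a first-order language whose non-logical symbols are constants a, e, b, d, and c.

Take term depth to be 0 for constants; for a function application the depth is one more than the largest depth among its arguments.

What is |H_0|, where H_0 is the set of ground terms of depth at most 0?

5

With no function symbols every ground term is a constant, so there are exactly 5 ground terms at every depth bound.
N_0 = 5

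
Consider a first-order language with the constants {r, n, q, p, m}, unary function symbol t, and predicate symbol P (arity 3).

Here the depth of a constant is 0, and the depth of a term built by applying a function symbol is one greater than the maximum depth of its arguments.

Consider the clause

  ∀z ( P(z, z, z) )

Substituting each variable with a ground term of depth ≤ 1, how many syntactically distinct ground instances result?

10

Ground terms of depth ≤ 1:
  Let N_k = |{terms of depth ≤ k}|. Then N_0 = 5 and N_k = 5 + N_{k-1} for k ≥ 1 (one summand per function symbol, arity giving the exponent).
  N_0 = 5
  N_1 = 5 + 5 = 10
So there are 10 ground terms available for substitution.
The variable z ranges independently over the available ground terms, and distinct assignments produce distinct instances.
Number of ground instances = 10.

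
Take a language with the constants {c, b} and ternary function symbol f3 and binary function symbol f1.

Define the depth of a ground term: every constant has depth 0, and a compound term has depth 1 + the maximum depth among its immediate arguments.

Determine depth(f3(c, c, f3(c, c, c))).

depth(f3(c, c, c)) = 1 + max(0, 0, 0) = 1
depth(f3(c, c, f3(c, c, c))) = 1 + max(0, 0, 1) = 2

2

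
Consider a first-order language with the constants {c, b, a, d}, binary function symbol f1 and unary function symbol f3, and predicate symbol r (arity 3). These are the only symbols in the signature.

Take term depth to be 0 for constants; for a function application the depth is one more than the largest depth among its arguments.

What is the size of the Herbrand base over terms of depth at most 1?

13824

First count ground terms of depth ≤ 1.
Write N_k for the number of ground terms of depth ≤ k. A term of depth ≤ k is either a constant or a function symbol applied to arguments of depth ≤ k−1, so N_k = 4 + N_{k-1}^2 + N_{k-1}.
N_0 = 4
N_1 = 4 + 4^2 + 4 = 24
So |H| = 24.
Ground atoms are formed by filling each argument slot of a predicate with a term from H, so an r-ary predicate gives |H|^r atoms:
  r: 24^3 = 13824
Total ground atoms: 13824.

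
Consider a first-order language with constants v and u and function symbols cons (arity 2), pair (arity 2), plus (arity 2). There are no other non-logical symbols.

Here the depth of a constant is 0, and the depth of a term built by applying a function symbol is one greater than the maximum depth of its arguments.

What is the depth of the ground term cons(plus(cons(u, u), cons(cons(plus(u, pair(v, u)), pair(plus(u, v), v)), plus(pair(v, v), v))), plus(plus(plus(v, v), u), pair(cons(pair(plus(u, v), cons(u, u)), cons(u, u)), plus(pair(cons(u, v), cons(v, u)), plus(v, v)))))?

depth(cons(u, u)) = 1 + max(0, 0) = 1
depth(pair(v, u)) = 1 + max(0, 0) = 1
depth(plus(u, pair(v, u))) = 1 + max(0, 1) = 2
depth(plus(u, v)) = 1 + max(0, 0) = 1
depth(pair(plus(u, v), v)) = 1 + max(1, 0) = 2
depth(cons(plus(u, pair(v, u)), pair(plus(u, v), v))) = 1 + max(2, 2) = 3
depth(pair(v, v)) = 1 + max(0, 0) = 1
depth(plus(pair(v, v), v)) = 1 + max(1, 0) = 2
depth(cons(cons(plus(u, pair(v, u)), pair(plus(u, v), v)), plus(pair(v, v), v))) = 1 + max(3, 2) = 4
depth(plus(cons(u, u), cons(cons(plus(u, pair(v, u)), pair(plus(u, v), v)), plus(pair(v, v), v)))) = 1 + max(1, 4) = 5
depth(plus(v, v)) = 1 + max(0, 0) = 1
depth(plus(plus(v, v), u)) = 1 + max(1, 0) = 2
depth(pair(plus(u, v), cons(u, u))) = 1 + max(1, 1) = 2
depth(cons(pair(plus(u, v), cons(u, u)), cons(u, u))) = 1 + max(2, 1) = 3
depth(cons(u, v)) = 1 + max(0, 0) = 1
depth(cons(v, u)) = 1 + max(0, 0) = 1
depth(pair(cons(u, v), cons(v, u))) = 1 + max(1, 1) = 2
depth(plus(pair(cons(u, v), cons(v, u)), plus(v, v))) = 1 + max(2, 1) = 3
depth(pair(cons(pair(plus(u, v), cons(u, u)), cons(u, u)), plus(pair(cons(u, v), cons(v, u)), plus(v, v)))) = 1 + max(3, 3) = 4
depth(plus(plus(plus(v, v), u), pair(cons(pair(plus(u, v), cons(u, u)), cons(u, u)), plus(pair(cons(u, v), cons(v, u)), plus(v, v))))) = 1 + max(2, 4) = 5
depth(cons(plus(cons(u, u), cons(cons(plus(u, pair(v, u)), pair(plus(u, v), v)), plus(pair(v, v), v))), plus(plus(plus(v, v), u), pair(cons(pair(plus(u, v), cons(u, u)), cons(u, u)), plus(pair(cons(u, v), cons(v, u)), plus(v, v)))))) = 1 + max(5, 5) = 6

6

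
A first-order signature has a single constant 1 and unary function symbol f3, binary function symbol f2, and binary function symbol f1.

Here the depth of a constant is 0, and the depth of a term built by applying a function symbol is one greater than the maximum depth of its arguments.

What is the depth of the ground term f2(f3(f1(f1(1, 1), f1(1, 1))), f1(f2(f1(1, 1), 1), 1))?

4

depth(f1(1, 1)) = 1 + max(0, 0) = 1
depth(f1(f1(1, 1), f1(1, 1))) = 1 + max(1, 1) = 2
depth(f3(f1(f1(1, 1), f1(1, 1)))) = 1 + depth(f1(f1(1, 1), f1(1, 1))) = 1 + 2 = 3
depth(f2(f1(1, 1), 1)) = 1 + max(1, 0) = 2
depth(f1(f2(f1(1, 1), 1), 1)) = 1 + max(2, 0) = 3
depth(f2(f3(f1(f1(1, 1), f1(1, 1))), f1(f2(f1(1, 1), 1), 1))) = 1 + max(3, 3) = 4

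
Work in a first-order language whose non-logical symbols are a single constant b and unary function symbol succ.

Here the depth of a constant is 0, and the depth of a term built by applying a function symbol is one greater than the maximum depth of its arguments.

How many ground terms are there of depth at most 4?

If N_k denotes the number of depth-≤k ground terms, the 1 constant gives N_0 = 1, and each function symbol of arity r contributes N_{k-1}^r new terms at level k: N_k = 1 + N_{k-1}.
N_0 = 1
N_1 = 1 + 1 = 2
N_2 = 1 + 2 = 3
N_3 = 1 + 3 = 4
N_4 = 1 + 4 = 5

5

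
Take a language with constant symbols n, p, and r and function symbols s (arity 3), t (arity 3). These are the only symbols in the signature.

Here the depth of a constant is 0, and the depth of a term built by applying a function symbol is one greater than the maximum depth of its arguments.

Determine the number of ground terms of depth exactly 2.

370332

Let N_k count ground terms of depth at most k. Each non-constant term of depth ≤ k is some function symbol applied to depth-≤(k−1) arguments, giving N_k = 3 + N_{k-1}^3 + N_{k-1}^3.
N_0 = 3
N_1 = 3 + 3^3 + 3^3 = 57
N_2 = 3 + 57^3 + 57^3 = 370389
Terms of depth exactly 2: N_2 − N_1 = 370389 − 57 = 370332.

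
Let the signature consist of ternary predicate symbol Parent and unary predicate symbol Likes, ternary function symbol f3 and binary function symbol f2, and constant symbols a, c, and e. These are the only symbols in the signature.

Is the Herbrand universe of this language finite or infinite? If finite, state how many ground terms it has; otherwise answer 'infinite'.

The signature has at least one function symbol (f3, arity 3) and at least one constant (a).
Iterating f3 gives infinitely many distinct ground terms: a, f3(a, a, a), f3(f3(a, a, a), f3(a, a, a), f3(a, a, a)), ...
So the Herbrand universe is infinite.

infinite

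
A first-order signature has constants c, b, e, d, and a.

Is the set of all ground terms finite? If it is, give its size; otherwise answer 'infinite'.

There are no function symbols, so every ground term is one of the 5 constants.
The Herbrand universe is {c, b, e, d, a}, which is finite with 5 elements.

5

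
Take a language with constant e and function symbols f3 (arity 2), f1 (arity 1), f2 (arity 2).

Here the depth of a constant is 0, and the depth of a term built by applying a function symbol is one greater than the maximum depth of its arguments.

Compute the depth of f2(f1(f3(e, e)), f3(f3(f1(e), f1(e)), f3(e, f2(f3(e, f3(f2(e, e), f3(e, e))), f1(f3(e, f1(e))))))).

7

depth(f3(e, e)) = 1 + max(0, 0) = 1
depth(f1(f3(e, e))) = 1 + depth(f3(e, e)) = 1 + 1 = 2
depth(f1(e)) = 1 + depth(e) = 1 + 0 = 1
depth(f3(f1(e), f1(e))) = 1 + max(1, 1) = 2
depth(f2(e, e)) = 1 + max(0, 0) = 1
depth(f3(f2(e, e), f3(e, e))) = 1 + max(1, 1) = 2
depth(f3(e, f3(f2(e, e), f3(e, e)))) = 1 + max(0, 2) = 3
depth(f3(e, f1(e))) = 1 + max(0, 1) = 2
depth(f1(f3(e, f1(e)))) = 1 + depth(f3(e, f1(e))) = 1 + 2 = 3
depth(f2(f3(e, f3(f2(e, e), f3(e, e))), f1(f3(e, f1(e))))) = 1 + max(3, 3) = 4
depth(f3(e, f2(f3(e, f3(f2(e, e), f3(e, e))), f1(f3(e, f1(e)))))) = 1 + max(0, 4) = 5
depth(f3(f3(f1(e), f1(e)), f3(e, f2(f3(e, f3(f2(e, e), f3(e, e))), f1(f3(e, f1(e))))))) = 1 + max(2, 5) = 6
depth(f2(f1(f3(e, e)), f3(f3(f1(e), f1(e)), f3(e, f2(f3(e, f3(f2(e, e), f3(e, e))), f1(f3(e, f1(e)))))))) = 1 + max(2, 6) = 7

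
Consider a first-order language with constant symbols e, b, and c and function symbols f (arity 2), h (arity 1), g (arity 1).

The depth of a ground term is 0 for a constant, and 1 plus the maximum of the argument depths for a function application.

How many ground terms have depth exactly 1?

Count level by level. With function symbols f/2, h/1, g/1, the terms of depth ≤ k are the 3 constants together with each function applied to depth-≤(k−1) tuples, so N_k = 3 + N_{k-1}^2 + N_{k-1} + N_{k-1}.
N_0 = 3
N_1 = 3 + 3^2 + 3 + 3 = 18
Terms of depth exactly 1: N_1 − N_0 = 18 − 3 = 15.

15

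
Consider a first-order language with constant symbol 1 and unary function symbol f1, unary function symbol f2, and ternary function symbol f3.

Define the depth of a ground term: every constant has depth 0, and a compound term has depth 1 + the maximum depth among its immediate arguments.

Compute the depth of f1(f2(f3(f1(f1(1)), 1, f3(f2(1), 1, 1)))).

5

depth(f1(1)) = 1 + depth(1) = 1 + 0 = 1
depth(f1(f1(1))) = 1 + depth(f1(1)) = 1 + 1 = 2
depth(f2(1)) = 1 + depth(1) = 1 + 0 = 1
depth(f3(f2(1), 1, 1)) = 1 + max(1, 0, 0) = 2
depth(f3(f1(f1(1)), 1, f3(f2(1), 1, 1))) = 1 + max(2, 0, 2) = 3
depth(f2(f3(f1(f1(1)), 1, f3(f2(1), 1, 1)))) = 1 + depth(f3(f1(f1(1)), 1, f3(f2(1), 1, 1))) = 1 + 3 = 4
depth(f1(f2(f3(f1(f1(1)), 1, f3(f2(1), 1, 1))))) = 1 + depth(f2(f3(f1(f1(1)), 1, f3(f2(1), 1, 1)))) = 1 + 4 = 5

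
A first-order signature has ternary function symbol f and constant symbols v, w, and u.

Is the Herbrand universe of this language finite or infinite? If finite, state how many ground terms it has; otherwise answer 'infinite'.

The signature has at least one function symbol (f, arity 3) and at least one constant (v).
Iterating f gives infinitely many distinct ground terms: v, f(v, v, v), f(f(v, v, v), f(v, v, v), f(v, v, v)), ...
So the Herbrand universe is infinite.

infinite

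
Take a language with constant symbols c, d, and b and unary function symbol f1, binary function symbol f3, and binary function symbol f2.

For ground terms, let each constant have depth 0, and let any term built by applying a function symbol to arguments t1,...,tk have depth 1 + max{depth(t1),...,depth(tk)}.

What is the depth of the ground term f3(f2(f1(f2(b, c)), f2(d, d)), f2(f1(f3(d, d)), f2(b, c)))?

4

depth(f2(b, c)) = 1 + max(0, 0) = 1
depth(f1(f2(b, c))) = 1 + depth(f2(b, c)) = 1 + 1 = 2
depth(f2(d, d)) = 1 + max(0, 0) = 1
depth(f2(f1(f2(b, c)), f2(d, d))) = 1 + max(2, 1) = 3
depth(f3(d, d)) = 1 + max(0, 0) = 1
depth(f1(f3(d, d))) = 1 + depth(f3(d, d)) = 1 + 1 = 2
depth(f2(f1(f3(d, d)), f2(b, c))) = 1 + max(2, 1) = 3
depth(f3(f2(f1(f2(b, c)), f2(d, d)), f2(f1(f3(d, d)), f2(b, c)))) = 1 + max(3, 3) = 4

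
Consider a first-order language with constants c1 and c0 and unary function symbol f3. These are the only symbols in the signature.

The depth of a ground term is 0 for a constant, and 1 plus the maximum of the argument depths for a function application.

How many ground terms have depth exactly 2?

Write N_k for the number of ground terms of depth ≤ k. A term of depth ≤ k is either a constant or a function symbol applied to arguments of depth ≤ k−1, so N_k = 2 + N_{k-1}.
N_0 = 2
N_1 = 2 + 2 = 4
N_2 = 2 + 4 = 6
Terms of depth exactly 2: N_2 − N_1 = 6 − 4 = 2.

2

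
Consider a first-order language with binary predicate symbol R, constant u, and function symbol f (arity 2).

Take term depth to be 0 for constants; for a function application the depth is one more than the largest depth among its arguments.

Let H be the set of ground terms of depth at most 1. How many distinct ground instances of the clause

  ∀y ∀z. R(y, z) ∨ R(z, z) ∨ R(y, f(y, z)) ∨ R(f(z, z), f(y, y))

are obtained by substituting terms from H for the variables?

4

Ground terms of depth ≤ 1:
  If N_k denotes the number of depth-≤k ground terms, the 1 constant gives N_0 = 1, and each function symbol of arity r contributes N_{k-1}^r new terms at level k: N_k = 1 + N_{k-1}^2.
  N_0 = 1
  N_1 = 1 + 1^2 = 2
So there are 2 ground terms available for substitution.
There are 2 variables to instantiate (y, z), each occurring in at least one literal, so different choices give different ground instances.
Number of ground instances = 2^2 = 4.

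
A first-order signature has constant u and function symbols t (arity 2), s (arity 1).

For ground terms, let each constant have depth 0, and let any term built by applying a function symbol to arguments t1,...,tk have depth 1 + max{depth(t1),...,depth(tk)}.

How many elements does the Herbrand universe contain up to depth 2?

Let N_k count ground terms of depth at most k. Each non-constant term of depth ≤ k is some function symbol applied to depth-≤(k−1) arguments, giving N_k = 1 + N_{k-1}^2 + N_{k-1}.
N_0 = 1
N_1 = 1 + 1^2 + 1 = 3
N_2 = 1 + 3^2 + 3 = 13

13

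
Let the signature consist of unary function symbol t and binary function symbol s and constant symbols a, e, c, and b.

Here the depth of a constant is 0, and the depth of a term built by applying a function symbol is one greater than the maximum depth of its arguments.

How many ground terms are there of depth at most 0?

4

Let N_k = |{terms of depth ≤ k}|. Then N_0 = 4 and N_k = 4 + N_{k-1} + N_{k-1}^2 for k ≥ 1 (one summand per function symbol, arity giving the exponent).
N_0 = 4
Explicitly: a, e, c, b.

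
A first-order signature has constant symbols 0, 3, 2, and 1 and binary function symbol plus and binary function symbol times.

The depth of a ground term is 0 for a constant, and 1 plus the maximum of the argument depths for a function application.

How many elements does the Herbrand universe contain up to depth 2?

2596

If N_k denotes the number of depth-≤k ground terms, the 4 constants give N_0 = 4, and each function symbol of arity r contributes N_{k-1}^r new terms at level k: N_k = 4 + N_{k-1}^2 + N_{k-1}^2.
N_0 = 4
N_1 = 4 + 4^2 + 4^2 = 36
N_2 = 4 + 36^2 + 36^2 = 2596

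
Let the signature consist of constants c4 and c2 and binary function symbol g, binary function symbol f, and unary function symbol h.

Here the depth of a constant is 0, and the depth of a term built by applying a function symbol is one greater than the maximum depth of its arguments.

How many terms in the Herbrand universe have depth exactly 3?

Let N_k = |{terms of depth ≤ k}|. Then N_0 = 2 and N_k = 2 + N_{k-1}^2 + N_{k-1}^2 + N_{k-1} for k ≥ 1 (one summand per function symbol, arity giving the exponent).
N_0 = 2
N_1 = 2 + 2^2 + 2^2 + 2 = 12
N_2 = 2 + 12^2 + 12^2 + 12 = 302
N_3 = 2 + 302^2 + 302^2 + 302 = 182712
Terms of depth exactly 3: N_3 − N_2 = 182712 − 302 = 182410.

182410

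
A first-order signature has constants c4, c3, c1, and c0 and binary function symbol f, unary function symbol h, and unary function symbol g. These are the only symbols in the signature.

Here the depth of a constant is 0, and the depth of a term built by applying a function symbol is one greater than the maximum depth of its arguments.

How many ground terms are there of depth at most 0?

4

Count level by level. With function symbols f/2, h/1, g/1, the terms of depth ≤ k are the 4 constants together with each function applied to depth-≤(k−1) tuples, so N_k = 4 + N_{k-1}^2 + N_{k-1} + N_{k-1}.
N_0 = 4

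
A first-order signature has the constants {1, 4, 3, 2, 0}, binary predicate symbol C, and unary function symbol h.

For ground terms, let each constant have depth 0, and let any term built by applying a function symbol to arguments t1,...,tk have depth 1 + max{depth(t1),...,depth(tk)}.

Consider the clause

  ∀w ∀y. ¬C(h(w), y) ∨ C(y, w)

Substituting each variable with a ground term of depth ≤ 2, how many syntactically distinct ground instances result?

225

Ground terms of depth ≤ 2:
  Write N_k for the number of ground terms of depth ≤ k. A term of depth ≤ k is either a constant or a function symbol applied to arguments of depth ≤ k−1, so N_k = 5 + N_{k-1}.
  N_0 = 5
  N_1 = 5 + 5 = 10
  N_2 = 5 + 10 = 15
So there are 15 ground terms available for substitution.
The body mentions every one of the 2 quantified variables; since ground terms form a free algebra, no two substitutions collapse to the same formula.
Number of ground instances = 15^2 = 225.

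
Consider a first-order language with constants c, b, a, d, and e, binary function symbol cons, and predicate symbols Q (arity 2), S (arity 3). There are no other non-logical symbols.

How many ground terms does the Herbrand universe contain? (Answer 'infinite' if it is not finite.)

The signature has at least one function symbol (cons, arity 2) and at least one constant (c).
Iterating cons gives infinitely many distinct ground terms: c, cons(c, c), cons(cons(c, c), cons(c, c)), ...
So the Herbrand universe is infinite.

infinite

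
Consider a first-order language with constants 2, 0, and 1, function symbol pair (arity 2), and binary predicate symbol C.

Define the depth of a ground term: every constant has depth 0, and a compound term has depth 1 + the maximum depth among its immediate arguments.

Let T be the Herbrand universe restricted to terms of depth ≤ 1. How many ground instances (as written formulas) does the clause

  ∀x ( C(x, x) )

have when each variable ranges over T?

Ground terms of depth ≤ 1:
  Count level by level. With function symbols pair/2, the terms of depth ≤ k are the 3 constants together with each function applied to depth-≤(k−1) tuples, so N_k = 3 + N_{k-1}^2.
  N_0 = 3
  N_1 = 3 + 3^2 = 12
So there are 12 ground terms available for substitution.
The body mentions the single quantified variable x; since ground terms form a free algebra, no two substitutions collapse to the same formula.
Number of ground instances = 12.

12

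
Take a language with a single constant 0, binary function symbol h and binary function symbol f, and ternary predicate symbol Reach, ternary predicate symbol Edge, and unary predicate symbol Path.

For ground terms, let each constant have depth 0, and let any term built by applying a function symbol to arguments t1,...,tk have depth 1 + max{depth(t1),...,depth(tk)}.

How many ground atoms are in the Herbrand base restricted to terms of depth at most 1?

57

First count ground terms of depth ≤ 1.
Count level by level. With function symbols h/2, f/2, the terms of depth ≤ k are the 1 constant together with each function applied to depth-≤(k−1) tuples, so N_k = 1 + N_{k-1}^2 + N_{k-1}^2.
N_0 = 1
N_1 = 1 + 1^2 + 1^2 = 3
Explicitly: 0, h(0, 0), f(0, 0).
So |H| = 3.
For each predicate symbol, the number of ground atoms is |H| raised to its arity; summing:
  Reach: 3^3 = 27;  Edge: 3^3 = 27;  Path: 3
Total ground atoms: 27 + 27 + 3 = 57.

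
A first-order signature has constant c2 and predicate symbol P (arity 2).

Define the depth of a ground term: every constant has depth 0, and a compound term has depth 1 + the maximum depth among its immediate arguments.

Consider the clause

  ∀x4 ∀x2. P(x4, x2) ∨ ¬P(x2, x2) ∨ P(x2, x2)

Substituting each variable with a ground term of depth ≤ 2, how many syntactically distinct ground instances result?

Ground terms of depth ≤ 2:
  With no function symbols every ground term is a constant, so there is exactly 1 ground term at every depth bound.
  N_0 = 1
  N_1 = 1
  N_2 = 1
So there is exactly 1 ground term available for substitution.
Each of x4, x2 ranges independently over the available ground terms, and distinct assignments produce distinct instances.
Number of ground instances = 1^2 = 1.

1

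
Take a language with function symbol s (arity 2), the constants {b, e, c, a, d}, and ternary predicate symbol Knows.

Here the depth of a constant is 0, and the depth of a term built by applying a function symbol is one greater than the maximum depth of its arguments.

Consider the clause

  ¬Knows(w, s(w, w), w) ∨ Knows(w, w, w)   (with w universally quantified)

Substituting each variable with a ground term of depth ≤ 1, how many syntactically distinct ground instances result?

Ground terms of depth ≤ 1:
  Let N_k count ground terms of depth at most k. Each non-constant term of depth ≤ k is some function symbol applied to depth-≤(k−1) arguments, giving N_k = 5 + N_{k-1}^2.
  N_0 = 5
  N_1 = 5 + 5^2 = 30
So there are 30 ground terms available for substitution.
The clause has 1 distinct variable (w), which appears in the body. In the free term algebra distinct substitutions yield syntactically distinct ground instances.
Number of ground instances = 30.

30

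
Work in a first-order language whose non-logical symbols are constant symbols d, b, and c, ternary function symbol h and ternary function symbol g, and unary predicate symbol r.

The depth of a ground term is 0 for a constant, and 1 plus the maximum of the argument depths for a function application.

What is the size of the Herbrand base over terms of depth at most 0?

First count ground terms of depth ≤ 0.
If N_k denotes the number of depth-≤k ground terms, the 3 constants give N_0 = 3, and each function symbol of arity r contributes N_{k-1}^r new terms at level k: N_k = 3 + N_{k-1}^3 + N_{k-1}^3.
N_0 = 3
Explicitly: d, b, c.
So |H| = 3.
Each predicate of arity r yields |H|^r ground atoms (one per choice of an r-tuple from H):
  r: 3
Total ground atoms: 3.

3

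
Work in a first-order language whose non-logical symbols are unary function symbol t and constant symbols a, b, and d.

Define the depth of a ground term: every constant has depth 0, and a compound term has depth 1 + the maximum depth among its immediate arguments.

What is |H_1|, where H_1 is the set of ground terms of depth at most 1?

Count level by level. With function symbols t/1, the terms of depth ≤ k are the 3 constants together with each function applied to depth-≤(k−1) tuples, so N_k = 3 + N_{k-1}.
N_0 = 3
N_1 = 3 + 3 = 6

6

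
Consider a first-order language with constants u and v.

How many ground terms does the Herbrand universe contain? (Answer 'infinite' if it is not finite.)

There are no function symbols, so every ground term is one of the 2 constants.
The Herbrand universe is {u, v}, which is finite with 2 elements.

2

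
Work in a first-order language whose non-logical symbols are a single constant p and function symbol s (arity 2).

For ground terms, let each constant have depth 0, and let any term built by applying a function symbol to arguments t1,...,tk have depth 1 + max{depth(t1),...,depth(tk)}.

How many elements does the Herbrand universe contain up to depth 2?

Let N_k count ground terms of depth at most k. Each non-constant term of depth ≤ k is some function symbol applied to depth-≤(k−1) arguments, giving N_k = 1 + N_{k-1}^2.
N_0 = 1
N_1 = 1 + 1^2 = 2
N_2 = 1 + 2^2 = 5

5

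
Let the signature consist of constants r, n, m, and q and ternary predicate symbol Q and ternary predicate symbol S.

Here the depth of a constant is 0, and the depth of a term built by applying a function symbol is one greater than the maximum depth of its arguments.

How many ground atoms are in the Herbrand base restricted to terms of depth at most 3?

128

First count ground terms of depth ≤ 3.
With no function symbols every ground term is a constant, so there are exactly 4 ground terms at every depth bound.
N_0 = 4
N_1 = 4
N_2 = 4
N_3 = 4
So |H| = 4.
A ground atom is a predicate applied to a tuple of terms from H, so the count is the sum over predicates of |H|^arity:
  Q: 4^3 = 64;  S: 4^3 = 64
Total ground atoms: 64 + 64 = 128.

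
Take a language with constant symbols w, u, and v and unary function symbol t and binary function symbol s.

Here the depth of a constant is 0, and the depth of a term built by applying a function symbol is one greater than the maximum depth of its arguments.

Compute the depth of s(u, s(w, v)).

2

depth(s(w, v)) = 1 + max(0, 0) = 1
depth(s(u, s(w, v))) = 1 + max(0, 1) = 2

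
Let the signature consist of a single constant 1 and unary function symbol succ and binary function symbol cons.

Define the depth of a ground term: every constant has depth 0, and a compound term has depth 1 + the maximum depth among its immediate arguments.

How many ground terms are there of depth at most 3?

183

Let N_k count ground terms of depth at most k. Each non-constant term of depth ≤ k is some function symbol applied to depth-≤(k−1) arguments, giving N_k = 1 + N_{k-1} + N_{k-1}^2.
N_0 = 1
N_1 = 1 + 1 + 1^2 = 3
N_2 = 1 + 3 + 3^2 = 13
N_3 = 1 + 13 + 13^2 = 183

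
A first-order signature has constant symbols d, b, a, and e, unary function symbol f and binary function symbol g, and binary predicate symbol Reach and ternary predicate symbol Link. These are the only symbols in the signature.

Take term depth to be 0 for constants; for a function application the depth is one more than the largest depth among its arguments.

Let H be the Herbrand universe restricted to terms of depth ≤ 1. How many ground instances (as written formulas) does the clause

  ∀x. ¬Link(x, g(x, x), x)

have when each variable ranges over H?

24

Ground terms of depth ≤ 1:
  Let N_k = |{terms of depth ≤ k}|. Then N_0 = 4 and N_k = 4 + N_{k-1} + N_{k-1}^2 for k ≥ 1 (one summand per function symbol, arity giving the exponent).
  N_0 = 4
  N_1 = 4 + 4 + 4^2 = 24
So there are 24 ground terms available for substitution.
There is 1 variable to instantiate (x),  occurring in at least one literal, so different choices give different ground instances.
Number of ground instances = 24.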